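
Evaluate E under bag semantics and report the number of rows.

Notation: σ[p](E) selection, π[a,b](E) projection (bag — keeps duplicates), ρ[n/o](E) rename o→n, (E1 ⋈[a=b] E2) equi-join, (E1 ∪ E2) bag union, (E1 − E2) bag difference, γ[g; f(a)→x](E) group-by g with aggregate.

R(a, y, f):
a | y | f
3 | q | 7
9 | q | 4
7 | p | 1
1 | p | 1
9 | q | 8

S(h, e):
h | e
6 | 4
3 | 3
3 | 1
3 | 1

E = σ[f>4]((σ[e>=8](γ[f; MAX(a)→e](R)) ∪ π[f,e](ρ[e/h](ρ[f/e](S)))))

Subexpression sizes:
  R → 5
  γ[f; MAX(a)→e](R) → 4
  σ[e>=8](γ[f; MAX(a)→e](R)) → 2
  S → 4
  ρ[f/e](S) → 4
  ρ[e/h](ρ[f/e](S)) → 4
  π[f,e](ρ[e/h](ρ[f/e](S))) → 4
  (σ[e>=8](γ[f; MAX(a)→e](R)) ∪ π[f,e](ρ[e/h](ρ[f/e](S)))) → 6
  σ[f>4]((σ[e>=8](γ[f; MAX(a)→e](R)) ∪ π[f,e](ρ[e/h](ρ[f/e](S))))) → 1

|E| = 1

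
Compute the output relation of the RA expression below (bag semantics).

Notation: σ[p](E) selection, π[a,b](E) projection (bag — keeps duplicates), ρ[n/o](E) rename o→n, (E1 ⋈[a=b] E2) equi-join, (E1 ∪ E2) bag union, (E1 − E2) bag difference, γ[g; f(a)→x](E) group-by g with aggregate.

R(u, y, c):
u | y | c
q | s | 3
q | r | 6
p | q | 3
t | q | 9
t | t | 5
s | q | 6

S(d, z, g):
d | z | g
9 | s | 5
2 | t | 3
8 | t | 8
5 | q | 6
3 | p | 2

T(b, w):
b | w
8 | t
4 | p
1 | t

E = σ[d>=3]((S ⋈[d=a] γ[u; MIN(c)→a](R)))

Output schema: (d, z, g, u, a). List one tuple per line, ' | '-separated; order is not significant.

Subexpression sizes:
  S → 5
  R → 6
  γ[u; MIN(c)→a](R) → 4
  (S ⋈[d=a] γ[u; MIN(c)→a](R)) → 3
  σ[d>=3]((S ⋈[d=a] γ[u; MIN(c)→a](R))) → 3

== RESULT ==
d | z | g | u | a
3 | p | 2 | p | 3
3 | p | 2 | q | 3
5 | q | 6 | t | 5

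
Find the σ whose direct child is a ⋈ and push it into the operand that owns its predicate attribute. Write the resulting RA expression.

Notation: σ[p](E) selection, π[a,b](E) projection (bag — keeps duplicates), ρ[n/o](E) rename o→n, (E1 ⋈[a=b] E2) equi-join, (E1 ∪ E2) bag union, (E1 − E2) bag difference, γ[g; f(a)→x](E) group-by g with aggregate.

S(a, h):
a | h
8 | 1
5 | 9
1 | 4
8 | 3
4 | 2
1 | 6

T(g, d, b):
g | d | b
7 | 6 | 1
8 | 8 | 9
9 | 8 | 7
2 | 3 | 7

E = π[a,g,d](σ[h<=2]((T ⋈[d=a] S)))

σ filters on h, owned by the right side.
E' = π[a,g,d]((T ⋈[d=a] σ[h<=2](S)))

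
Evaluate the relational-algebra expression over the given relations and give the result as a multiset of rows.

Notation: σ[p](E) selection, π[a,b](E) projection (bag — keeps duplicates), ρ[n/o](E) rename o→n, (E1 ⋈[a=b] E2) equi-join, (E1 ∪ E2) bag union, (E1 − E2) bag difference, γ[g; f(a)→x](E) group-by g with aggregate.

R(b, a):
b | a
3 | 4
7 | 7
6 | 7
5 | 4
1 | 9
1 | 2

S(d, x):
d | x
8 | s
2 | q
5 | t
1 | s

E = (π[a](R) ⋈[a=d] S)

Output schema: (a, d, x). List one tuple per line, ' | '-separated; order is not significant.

Subexpression sizes:
  R → 6
  π[a](R) → 6
  S → 4
  (π[a](R) ⋈[a=d] S) → 1

== RESULT ==
a | d | x
2 | 2 | q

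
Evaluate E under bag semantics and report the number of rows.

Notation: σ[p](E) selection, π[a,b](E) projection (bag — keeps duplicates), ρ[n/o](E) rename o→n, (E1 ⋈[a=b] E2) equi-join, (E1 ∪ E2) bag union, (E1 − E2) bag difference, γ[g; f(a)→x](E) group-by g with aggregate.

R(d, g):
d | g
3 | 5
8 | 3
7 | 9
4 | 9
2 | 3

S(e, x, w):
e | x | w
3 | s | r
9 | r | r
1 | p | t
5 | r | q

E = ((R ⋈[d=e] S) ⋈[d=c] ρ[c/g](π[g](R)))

Stepwise |·|:
  R → 5
  S → 4
  (R ⋈[d=e] S) → 1
  R → 5
  π[g](R) → 5
  ρ[c/g](π[g](R)) → 5
  ((R ⋈[d=e] S) ⋈[d=c] ρ[c/g](π[g](R))) → 2

|E| = 2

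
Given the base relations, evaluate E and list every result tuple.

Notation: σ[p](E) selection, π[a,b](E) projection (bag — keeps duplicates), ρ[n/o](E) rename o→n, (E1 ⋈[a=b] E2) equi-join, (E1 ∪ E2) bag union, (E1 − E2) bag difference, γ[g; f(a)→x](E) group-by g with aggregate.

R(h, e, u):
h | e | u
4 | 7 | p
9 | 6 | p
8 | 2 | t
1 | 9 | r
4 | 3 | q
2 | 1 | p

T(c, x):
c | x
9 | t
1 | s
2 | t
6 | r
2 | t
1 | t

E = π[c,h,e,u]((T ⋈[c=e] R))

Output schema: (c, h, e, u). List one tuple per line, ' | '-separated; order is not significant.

Per-node cardinality:
  T → 6
  R → 6
  (T ⋈[c=e] R) → 6
  π[c,h,e,u]((T ⋈[c=e] R)) → 6

== RESULT ==
c | h | e | u
1 | 2 | 1 | p
1 | 2 | 1 | p
2 | 8 | 2 | t
2 | 8 | 2 | t
6 | 9 | 6 | p
9 | 1 | 9 | r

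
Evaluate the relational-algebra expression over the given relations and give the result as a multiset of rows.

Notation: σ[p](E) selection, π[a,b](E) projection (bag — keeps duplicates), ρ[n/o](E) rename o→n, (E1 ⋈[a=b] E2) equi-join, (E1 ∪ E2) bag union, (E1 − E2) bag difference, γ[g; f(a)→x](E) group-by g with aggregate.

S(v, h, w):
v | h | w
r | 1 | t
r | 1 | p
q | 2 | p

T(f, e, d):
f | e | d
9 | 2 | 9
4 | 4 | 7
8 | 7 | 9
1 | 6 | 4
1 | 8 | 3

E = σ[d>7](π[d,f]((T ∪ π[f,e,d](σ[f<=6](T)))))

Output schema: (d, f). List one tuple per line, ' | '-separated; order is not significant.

Per-node cardinality:
  T → 5
  T → 5
  σ[f<=6](T) → 3
  π[f,e,d](σ[f<=6](T)) → 3
  (T ∪ π[f,e,d](σ[f<=6](T))) → 8
  π[d,f]((T ∪ π[f,e,d](σ[f<=6](T)))) → 8
  σ[d>7](π[d,f]((T ∪ π[f,e,d](σ[f<=6](T))))) → 2

== RESULT ==
d | f
9 | 8
9 | 9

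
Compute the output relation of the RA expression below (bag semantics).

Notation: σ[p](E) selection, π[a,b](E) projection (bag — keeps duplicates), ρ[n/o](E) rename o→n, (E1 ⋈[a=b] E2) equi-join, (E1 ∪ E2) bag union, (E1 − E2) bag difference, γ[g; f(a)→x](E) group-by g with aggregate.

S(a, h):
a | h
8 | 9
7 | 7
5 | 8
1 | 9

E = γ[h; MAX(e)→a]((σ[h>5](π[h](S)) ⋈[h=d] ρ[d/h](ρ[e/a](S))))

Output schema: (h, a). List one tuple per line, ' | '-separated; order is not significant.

Per-node cardinality:
  S → 4
  π[h](S) → 4
  σ[h>5](π[h](S)) → 4
  S → 4
  ρ[e/a](S) → 4
  ρ[d/h](ρ[e/a](S)) → 4
  (σ[h>5](π[h](S)) ⋈[h=d] ρ[d/h](ρ[e/a](S))) → 6
  γ[h; MAX(e)→a]((σ[h>5](π[h](S)) ⋈[h=d] ρ[d/h](ρ[e/a](S)))) → 3

== RESULT ==
h | a
7 | 7
8 | 5
9 | 8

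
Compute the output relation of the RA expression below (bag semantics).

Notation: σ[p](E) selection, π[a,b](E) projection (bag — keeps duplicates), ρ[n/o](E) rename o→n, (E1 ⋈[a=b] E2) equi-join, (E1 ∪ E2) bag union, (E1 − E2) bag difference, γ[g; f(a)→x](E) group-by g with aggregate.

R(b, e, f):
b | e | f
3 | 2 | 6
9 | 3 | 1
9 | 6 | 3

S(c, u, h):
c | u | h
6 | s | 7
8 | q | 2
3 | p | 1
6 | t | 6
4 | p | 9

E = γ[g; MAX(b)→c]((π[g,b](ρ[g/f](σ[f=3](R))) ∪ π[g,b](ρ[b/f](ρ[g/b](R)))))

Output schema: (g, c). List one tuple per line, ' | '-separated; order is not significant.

Subexpression sizes:
  R → 3
  σ[f=3](R) → 1
  ρ[g/f](σ[f=3](R)) → 1
  π[g,b](ρ[g/f](σ[f=3](R))) → 1
  R → 3
  ρ[g/b](R) → 3
  ρ[b/f](ρ[g/b](R)) → 3
  π[g,b](ρ[b/f](ρ[g/b](R))) → 3
  (π[g,b](ρ[g/f](σ[f=3](R))) ∪ π[g,b](ρ[b/f](ρ[g/b](R)))) → 4
  γ[g; MAX(b)→c]((π[g,b](ρ[g/f](σ[f=3](R))) ∪ π[g,b](ρ[b/f](ρ[g/b](R))))) → 2

== RESULT ==
g | c
3 | 9
9 | 3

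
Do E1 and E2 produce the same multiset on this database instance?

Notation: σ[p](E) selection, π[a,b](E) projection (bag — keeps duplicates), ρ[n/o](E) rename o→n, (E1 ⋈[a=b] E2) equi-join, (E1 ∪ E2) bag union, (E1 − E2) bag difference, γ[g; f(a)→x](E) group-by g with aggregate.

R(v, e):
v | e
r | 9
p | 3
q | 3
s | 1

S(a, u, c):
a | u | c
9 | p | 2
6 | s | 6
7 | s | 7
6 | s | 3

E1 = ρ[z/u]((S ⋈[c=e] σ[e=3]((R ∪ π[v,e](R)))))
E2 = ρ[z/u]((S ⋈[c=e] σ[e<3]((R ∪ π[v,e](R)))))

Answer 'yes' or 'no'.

E1 per-node cardinality:
  S → 4
  R → 4
  R → 4
  π[v,e](R) → 4
  (R ∪ π[v,e](R)) → 8
  σ[e=3]((R ∪ π[v,e](R))) → 4
  (S ⋈[c=e] σ[e=3]((R ∪ π[v,e](R)))) → 4
  ρ[z/u]((S ⋈[c=e] σ[e=3]((R ∪ π[v,e](R))))) → 4
E2 per-node cardinality:
  S → 4
  R → 4
  R → 4
  π[v,e](R) → 4
  (R ∪ π[v,e](R)) → 8
  σ[e<3]((R ∪ π[v,e](R))) → 2
  (S ⋈[c=e] σ[e<3]((R ∪ π[v,e](R)))) → 0
  ρ[z/u]((S ⋈[c=e] σ[e<3]((R ∪ π[v,e](R))))) → 0

E1 result:
a | z | c | v | e
6 | s | 3 | p | 3
6 | s | 3 | p | 3
6 | s | 3 | q | 3
6 | s | 3 | q | 3
E2 result:
a | z | c | v | e
(0 rows)
Witness: (6, 's', 3, 'p', 3) appears 2× in E1 but 0× in E2.

no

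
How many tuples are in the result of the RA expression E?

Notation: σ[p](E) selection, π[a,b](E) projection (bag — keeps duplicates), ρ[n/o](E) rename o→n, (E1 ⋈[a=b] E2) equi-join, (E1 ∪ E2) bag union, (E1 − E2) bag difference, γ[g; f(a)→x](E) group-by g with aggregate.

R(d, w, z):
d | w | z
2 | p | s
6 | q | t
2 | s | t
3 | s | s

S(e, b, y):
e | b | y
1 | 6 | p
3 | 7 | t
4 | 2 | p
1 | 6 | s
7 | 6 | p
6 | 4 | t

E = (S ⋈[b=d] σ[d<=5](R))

Subexpression sizes:
  S → 6
  R → 4
  σ[d<=5](R) → 3
  (S ⋈[b=d] σ[d<=5](R)) → 2

|E| = 2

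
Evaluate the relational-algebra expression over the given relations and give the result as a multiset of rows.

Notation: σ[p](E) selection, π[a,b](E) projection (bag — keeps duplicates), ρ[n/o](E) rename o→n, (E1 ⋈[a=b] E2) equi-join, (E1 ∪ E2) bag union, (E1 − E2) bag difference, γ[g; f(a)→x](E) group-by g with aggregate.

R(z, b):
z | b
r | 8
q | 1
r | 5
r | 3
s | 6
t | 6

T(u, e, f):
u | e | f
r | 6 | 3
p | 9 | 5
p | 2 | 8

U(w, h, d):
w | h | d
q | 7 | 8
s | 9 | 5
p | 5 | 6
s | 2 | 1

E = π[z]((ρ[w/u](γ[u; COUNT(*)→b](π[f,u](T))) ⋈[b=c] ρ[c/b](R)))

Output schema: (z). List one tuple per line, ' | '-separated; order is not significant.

Subexpression sizes:
  T → 3
  π[f,u](T) → 3
  γ[u; COUNT(*)→b](π[f,u](T)) → 2
  ρ[w/u](γ[u; COUNT(*)→b](π[f,u](T))) → 2
  R → 6
  ρ[c/b](R) → 6
  (ρ[w/u](γ[u; COUNT(*)→b](π[f,u](T))) ⋈[b=c] ρ[c/b](R)) → 1
  π[z]((ρ[w/u](γ[u; COUNT(*)→b](π[f,u](T))) ⋈[b=c] ρ[c/b](R))) → 1

== RESULT ==
z
q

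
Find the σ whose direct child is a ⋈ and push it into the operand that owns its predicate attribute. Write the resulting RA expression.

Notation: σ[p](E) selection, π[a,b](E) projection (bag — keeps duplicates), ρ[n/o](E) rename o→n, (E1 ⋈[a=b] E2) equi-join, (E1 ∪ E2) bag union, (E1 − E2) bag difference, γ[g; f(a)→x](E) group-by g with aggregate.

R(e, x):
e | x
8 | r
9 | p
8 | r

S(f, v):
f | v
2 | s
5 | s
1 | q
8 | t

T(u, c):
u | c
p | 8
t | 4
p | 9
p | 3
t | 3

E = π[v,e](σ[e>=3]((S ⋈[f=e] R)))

σ filters on e, owned by the right side.
E' = π[v,e]((S ⋈[f=e] σ[e>=3](R)))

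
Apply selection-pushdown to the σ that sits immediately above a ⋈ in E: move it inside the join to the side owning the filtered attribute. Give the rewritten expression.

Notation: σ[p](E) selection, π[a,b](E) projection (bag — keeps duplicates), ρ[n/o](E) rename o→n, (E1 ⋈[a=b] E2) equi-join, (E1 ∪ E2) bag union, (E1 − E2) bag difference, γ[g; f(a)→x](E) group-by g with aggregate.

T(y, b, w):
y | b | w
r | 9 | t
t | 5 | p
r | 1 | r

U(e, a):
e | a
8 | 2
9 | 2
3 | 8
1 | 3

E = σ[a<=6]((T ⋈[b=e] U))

σ filters on a, owned by the right side.
E' = (T ⋈[b=e] σ[a<=6](U))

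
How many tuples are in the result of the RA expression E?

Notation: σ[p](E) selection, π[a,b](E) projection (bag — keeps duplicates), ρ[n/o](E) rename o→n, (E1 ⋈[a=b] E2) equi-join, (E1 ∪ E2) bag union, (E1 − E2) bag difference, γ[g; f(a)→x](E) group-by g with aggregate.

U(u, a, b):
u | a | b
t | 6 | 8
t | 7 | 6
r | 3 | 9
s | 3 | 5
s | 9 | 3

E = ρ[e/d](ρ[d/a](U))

Row counts bottom-up:
  U → 5
  ρ[d/a](U) → 5
  ρ[e/d](ρ[d/a](U)) → 5

|E| = 5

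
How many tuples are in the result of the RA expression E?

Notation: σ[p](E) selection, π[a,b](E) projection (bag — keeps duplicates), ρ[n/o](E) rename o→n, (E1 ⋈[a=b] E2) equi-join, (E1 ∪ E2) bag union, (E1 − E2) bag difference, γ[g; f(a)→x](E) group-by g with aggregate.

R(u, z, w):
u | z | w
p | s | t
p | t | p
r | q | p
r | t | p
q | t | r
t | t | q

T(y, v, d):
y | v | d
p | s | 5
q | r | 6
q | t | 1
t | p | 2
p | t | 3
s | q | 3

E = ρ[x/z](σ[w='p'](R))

Subexpression sizes:
  R → 6
  σ[w='p'](R) → 3
  ρ[x/z](σ[w='p'](R)) → 3

|E| = 3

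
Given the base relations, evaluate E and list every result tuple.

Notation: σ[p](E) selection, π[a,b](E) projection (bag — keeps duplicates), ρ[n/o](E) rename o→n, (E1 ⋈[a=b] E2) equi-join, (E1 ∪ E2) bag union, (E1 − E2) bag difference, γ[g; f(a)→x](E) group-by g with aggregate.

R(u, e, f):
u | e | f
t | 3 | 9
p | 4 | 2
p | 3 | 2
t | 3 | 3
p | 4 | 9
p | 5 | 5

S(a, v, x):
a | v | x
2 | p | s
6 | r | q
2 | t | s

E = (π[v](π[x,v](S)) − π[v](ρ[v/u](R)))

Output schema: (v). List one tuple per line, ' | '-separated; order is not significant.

Stepwise |·|:
  S → 3
  π[x,v](S) → 3
  π[v](π[x,v](S)) → 3
  R → 6
  ρ[v/u](R) → 6
  π[v](ρ[v/u](R)) → 6
  (π[v](π[x,v](S)) − π[v](ρ[v/u](R))) → 1

== RESULT ==
v
r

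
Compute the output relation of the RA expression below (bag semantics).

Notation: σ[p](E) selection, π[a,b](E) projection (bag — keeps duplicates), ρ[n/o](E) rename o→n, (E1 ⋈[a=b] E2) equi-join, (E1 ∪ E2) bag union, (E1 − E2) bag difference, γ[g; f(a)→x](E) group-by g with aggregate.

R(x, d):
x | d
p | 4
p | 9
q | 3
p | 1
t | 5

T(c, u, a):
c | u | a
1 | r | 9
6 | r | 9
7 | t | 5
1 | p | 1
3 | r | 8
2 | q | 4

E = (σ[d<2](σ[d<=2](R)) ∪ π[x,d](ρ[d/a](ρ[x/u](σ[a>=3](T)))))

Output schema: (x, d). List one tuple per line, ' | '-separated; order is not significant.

Stepwise |·|:
  R → 5
  σ[d<=2](R) → 1
  σ[d<2](σ[d<=2](R)) → 1
  T → 6
  σ[a>=3](T) → 5
  ρ[x/u](σ[a>=3](T)) → 5
  ρ[d/a](ρ[x/u](σ[a>=3](T))) → 5
  π[x,d](ρ[d/a](ρ[x/u](σ[a>=3](T)))) → 5
  (σ[d<2](σ[d<=2](R)) ∪ π[x,d](ρ[d/a](ρ[x/u](σ[a>=3](T))))) → 6

== RESULT ==
x | d
p | 1
q | 4
r | 8
r | 9
r | 9
t | 5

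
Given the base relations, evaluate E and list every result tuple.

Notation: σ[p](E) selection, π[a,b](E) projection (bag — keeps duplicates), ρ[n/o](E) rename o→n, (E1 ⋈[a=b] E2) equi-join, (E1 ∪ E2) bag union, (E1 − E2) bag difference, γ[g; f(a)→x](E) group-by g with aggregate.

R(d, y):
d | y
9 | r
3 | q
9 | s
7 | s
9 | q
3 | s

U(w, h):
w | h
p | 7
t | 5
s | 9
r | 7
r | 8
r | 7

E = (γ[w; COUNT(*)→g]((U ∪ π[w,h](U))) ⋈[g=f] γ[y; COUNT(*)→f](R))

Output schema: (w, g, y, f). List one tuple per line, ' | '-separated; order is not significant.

Subexpression sizes:
  U → 6
  U → 6
  π[w,h](U) → 6
  (U ∪ π[w,h](U)) → 12
  γ[w; COUNT(*)→g]((U ∪ π[w,h](U))) → 4
  R → 6
  γ[y; COUNT(*)→f](R) → 3
  (γ[w; COUNT(*)→g]((U ∪ π[w,h](U))) ⋈[g=f] γ[y; COUNT(*)→f](R)) → 3

== RESULT ==
w | g | y | f
p | 2 | q | 2
s | 2 | q | 2
t | 2 | q | 2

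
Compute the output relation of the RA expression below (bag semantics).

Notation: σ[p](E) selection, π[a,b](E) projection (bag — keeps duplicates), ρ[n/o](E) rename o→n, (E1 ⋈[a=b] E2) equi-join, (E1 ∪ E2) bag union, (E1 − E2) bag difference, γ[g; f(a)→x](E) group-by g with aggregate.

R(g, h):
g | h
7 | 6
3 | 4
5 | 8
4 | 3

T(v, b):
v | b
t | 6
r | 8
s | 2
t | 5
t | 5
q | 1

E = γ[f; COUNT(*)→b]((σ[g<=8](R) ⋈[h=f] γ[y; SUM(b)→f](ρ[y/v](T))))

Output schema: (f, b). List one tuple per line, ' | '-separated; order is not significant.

Per-node cardinality:
  R → 4
  σ[g<=8](R) → 4
  T → 6
  ρ[y/v](T) → 6
  γ[y; SUM(b)→f](ρ[y/v](T)) → 4
  (σ[g<=8](R) ⋈[h=f] γ[y; SUM(b)→f](ρ[y/v](T))) → 1
  γ[f; COUNT(*)→b]((σ[g<=8](R) ⋈[h=f] γ[y; SUM(b)→f](ρ[y/v](T)))) → 1

== RESULT ==
f | b
8 | 1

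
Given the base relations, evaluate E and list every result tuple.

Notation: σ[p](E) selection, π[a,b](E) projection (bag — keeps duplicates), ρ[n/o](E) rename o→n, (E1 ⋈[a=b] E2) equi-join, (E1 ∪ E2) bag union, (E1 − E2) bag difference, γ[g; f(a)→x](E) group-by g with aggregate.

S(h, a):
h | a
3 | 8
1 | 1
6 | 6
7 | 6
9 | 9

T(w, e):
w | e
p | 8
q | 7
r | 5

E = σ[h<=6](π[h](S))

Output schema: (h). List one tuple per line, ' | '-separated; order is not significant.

Per-node cardinality:
  S → 5
  π[h](S) → 5
  σ[h<=6](π[h](S)) → 3

== RESULT ==
h
1
3
6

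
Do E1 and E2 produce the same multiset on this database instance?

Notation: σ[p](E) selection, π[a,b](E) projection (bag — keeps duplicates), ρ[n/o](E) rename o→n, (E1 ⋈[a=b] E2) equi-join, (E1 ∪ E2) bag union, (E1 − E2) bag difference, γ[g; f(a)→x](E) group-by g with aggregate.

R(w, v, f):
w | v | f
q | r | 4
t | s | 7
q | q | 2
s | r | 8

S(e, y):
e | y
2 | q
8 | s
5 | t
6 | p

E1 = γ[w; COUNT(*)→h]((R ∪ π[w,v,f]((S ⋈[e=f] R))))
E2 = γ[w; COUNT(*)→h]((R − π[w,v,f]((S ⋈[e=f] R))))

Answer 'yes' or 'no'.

E1 per-node cardinality:
  R → 4
  S → 4
  R → 4
  (S ⋈[e=f] R) → 2
  π[w,v,f]((S ⋈[e=f] R)) → 2
  (R ∪ π[w,v,f]((S ⋈[e=f] R))) → 6
  γ[w; COUNT(*)→h]((R ∪ π[w,v,f]((S ⋈[e=f] R)))) → 3
E2 per-node cardinality:
  R → 4
  S → 4
  R → 4
  (S ⋈[e=f] R) → 2
  π[w,v,f]((S ⋈[e=f] R)) → 2
  (R − π[w,v,f]((S ⋈[e=f] R))) → 2
  γ[w; COUNT(*)→h]((R − π[w,v,f]((S ⋈[e=f] R)))) → 2

E1 result:
w | h
q | 3
s | 2
t | 1
E2 result:
w | h
q | 1
t | 1
Witness: ('s', 2) appears 1× in E1 but 0× in E2.

no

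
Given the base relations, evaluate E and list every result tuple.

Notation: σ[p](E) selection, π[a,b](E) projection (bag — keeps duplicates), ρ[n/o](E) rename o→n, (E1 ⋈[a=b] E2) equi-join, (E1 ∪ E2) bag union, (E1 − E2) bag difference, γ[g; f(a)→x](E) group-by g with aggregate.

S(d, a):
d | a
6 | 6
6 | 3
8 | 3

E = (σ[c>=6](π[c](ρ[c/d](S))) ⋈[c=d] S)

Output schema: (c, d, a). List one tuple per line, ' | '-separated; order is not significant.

Stepwise |·|:
  S → 3
  ρ[c/d](S) → 3
  π[c](ρ[c/d](S)) → 3
  σ[c>=6](π[c](ρ[c/d](S))) → 3
  S → 3
  (σ[c>=6](π[c](ρ[c/d](S))) ⋈[c=d] S) → 5

== RESULT ==
c | d | a
6 | 6 | 3
6 | 6 | 3
6 | 6 | 6
6 | 6 | 6
8 | 8 | 3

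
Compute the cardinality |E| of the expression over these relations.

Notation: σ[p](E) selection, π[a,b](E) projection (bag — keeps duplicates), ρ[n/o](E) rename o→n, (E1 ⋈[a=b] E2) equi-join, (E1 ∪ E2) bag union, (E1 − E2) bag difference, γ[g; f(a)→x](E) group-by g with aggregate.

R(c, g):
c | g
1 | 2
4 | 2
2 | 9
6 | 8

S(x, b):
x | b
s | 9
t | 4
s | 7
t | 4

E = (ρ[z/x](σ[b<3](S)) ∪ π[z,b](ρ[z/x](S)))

Per-node cardinality:
  S → 4
  σ[b<3](S) → 0
  ρ[z/x](σ[b<3](S)) → 0
  S → 4
  ρ[z/x](S) → 4
  π[z,b](ρ[z/x](S)) → 4
  (ρ[z/x](σ[b<3](S)) ∪ π[z,b](ρ[z/x](S))) → 4

|E| = 4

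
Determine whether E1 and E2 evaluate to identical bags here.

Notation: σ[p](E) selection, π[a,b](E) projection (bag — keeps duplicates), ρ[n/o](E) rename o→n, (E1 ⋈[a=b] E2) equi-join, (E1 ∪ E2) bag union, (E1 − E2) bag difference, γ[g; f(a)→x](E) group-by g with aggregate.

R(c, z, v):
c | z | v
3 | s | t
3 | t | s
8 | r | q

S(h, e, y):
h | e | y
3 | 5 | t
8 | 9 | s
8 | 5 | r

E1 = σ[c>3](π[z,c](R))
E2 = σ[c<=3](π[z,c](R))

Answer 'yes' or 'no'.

E1 stepwise |·|:
  R → 3
  π[z,c](R) → 3
  σ[c>3](π[z,c](R)) → 1
E2 stepwise |·|:
  R → 3
  π[z,c](R) → 3
  σ[c<=3](π[z,c](R)) → 2

E1 result:
z | c
r | 8
E2 result:
z | c
s | 3
t | 3
Witness: ('t', 3) appears 0× in E1 but 1× in E2.

no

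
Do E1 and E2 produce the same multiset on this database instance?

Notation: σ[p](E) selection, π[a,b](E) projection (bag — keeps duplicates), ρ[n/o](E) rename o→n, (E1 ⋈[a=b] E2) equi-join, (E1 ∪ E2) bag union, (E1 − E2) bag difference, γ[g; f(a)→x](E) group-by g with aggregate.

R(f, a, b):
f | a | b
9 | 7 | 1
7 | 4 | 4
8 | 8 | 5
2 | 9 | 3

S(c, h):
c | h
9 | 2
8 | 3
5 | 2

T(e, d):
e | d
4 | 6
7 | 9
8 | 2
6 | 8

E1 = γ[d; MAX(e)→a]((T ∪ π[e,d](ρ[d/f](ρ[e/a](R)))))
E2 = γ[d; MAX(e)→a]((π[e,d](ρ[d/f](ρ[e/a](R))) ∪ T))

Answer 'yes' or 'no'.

E1 per-node cardinality:
  T → 4
  R → 4
  ρ[e/a](R) → 4
  ρ[d/f](ρ[e/a](R)) → 4
  π[e,d](ρ[d/f](ρ[e/a](R))) → 4
  (T ∪ π[e,d](ρ[d/f](ρ[e/a](R)))) → 8
  γ[d; MAX(e)→a]((T ∪ π[e,d](ρ[d/f](ρ[e/a](R))))) → 5
E2 per-node cardinality:
  R → 4
  ρ[e/a](R) → 4
  ρ[d/f](ρ[e/a](R)) → 4
  π[e,d](ρ[d/f](ρ[e/a](R))) → 4
  T → 4
  (π[e,d](ρ[d/f](ρ[e/a](R))) ∪ T) → 8
  γ[d; MAX(e)→a]((π[e,d](ρ[d/f](ρ[e/a](R))) ∪ T)) → 5

E1 and E2 produce the same multiset:
d | a
2 | 9
6 | 4
7 | 4
8 | 8
9 | 7

yes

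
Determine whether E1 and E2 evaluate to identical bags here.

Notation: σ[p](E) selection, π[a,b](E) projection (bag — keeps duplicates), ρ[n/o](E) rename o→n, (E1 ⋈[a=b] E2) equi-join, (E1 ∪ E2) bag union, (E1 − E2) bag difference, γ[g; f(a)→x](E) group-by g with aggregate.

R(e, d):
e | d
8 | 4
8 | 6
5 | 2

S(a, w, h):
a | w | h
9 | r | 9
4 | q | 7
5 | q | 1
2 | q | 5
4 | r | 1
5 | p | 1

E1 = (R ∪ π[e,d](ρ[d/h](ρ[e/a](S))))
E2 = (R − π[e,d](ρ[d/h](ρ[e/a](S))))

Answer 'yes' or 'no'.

E1 stepwise |·|:
  R → 3
  S → 6
  ρ[e/a](S) → 6
  ρ[d/h](ρ[e/a](S)) → 6
  π[e,d](ρ[d/h](ρ[e/a](S))) → 6
  (R ∪ π[e,d](ρ[d/h](ρ[e/a](S)))) → 9
E2 stepwise |·|:
  R → 3
  S → 6
  ρ[e/a](S) → 6
  ρ[d/h](ρ[e/a](S)) → 6
  π[e,d](ρ[d/h](ρ[e/a](S))) → 6
  (R − π[e,d](ρ[d/h](ρ[e/a](S)))) → 3

E1 result:
e | d
2 | 5
4 | 1
4 | 7
5 | 1
5 | 1
5 | 2
8 | 4
8 | 6
9 | 9
E2 result:
e | d
5 | 2
8 | 4
8 | 6
Witness: (9, 9) appears 1× in E1 but 0× in E2.

no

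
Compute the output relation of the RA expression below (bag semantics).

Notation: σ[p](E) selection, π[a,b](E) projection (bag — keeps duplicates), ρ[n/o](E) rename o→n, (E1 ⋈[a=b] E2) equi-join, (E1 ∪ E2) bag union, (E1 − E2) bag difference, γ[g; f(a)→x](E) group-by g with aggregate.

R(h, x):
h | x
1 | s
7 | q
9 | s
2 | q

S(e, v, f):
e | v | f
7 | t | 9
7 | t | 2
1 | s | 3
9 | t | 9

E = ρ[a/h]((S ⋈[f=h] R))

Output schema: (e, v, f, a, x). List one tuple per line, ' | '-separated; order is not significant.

Row counts bottom-up:
  S → 4
  R → 4
  (S ⋈[f=h] R) → 3
  ρ[a/h]((S ⋈[f=h] R)) → 3

== RESULT ==
e | v | f | a | x
7 | t | 2 | 2 | q
7 | t | 9 | 9 | s
9 | t | 9 | 9 | s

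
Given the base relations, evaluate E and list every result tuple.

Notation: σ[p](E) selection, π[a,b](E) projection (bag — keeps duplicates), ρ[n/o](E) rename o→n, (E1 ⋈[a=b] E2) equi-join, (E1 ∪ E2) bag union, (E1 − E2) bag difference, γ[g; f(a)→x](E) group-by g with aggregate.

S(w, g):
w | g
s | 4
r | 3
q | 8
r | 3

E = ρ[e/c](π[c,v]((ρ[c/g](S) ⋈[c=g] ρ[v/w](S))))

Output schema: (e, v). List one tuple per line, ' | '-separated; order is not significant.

Row counts bottom-up:
  S → 4
  ρ[c/g](S) → 4
  S → 4
  ρ[v/w](S) → 4
  (ρ[c/g](S) ⋈[c=g] ρ[v/w](S)) → 6
  π[c,v]((ρ[c/g](S) ⋈[c=g] ρ[v/w](S))) → 6
  ρ[e/c](π[c,v]((ρ[c/g](S) ⋈[c=g] ρ[v/w](S)))) → 6

== RESULT ==
e | v
3 | r
3 | r
3 | r
3 | r
4 | s
8 | q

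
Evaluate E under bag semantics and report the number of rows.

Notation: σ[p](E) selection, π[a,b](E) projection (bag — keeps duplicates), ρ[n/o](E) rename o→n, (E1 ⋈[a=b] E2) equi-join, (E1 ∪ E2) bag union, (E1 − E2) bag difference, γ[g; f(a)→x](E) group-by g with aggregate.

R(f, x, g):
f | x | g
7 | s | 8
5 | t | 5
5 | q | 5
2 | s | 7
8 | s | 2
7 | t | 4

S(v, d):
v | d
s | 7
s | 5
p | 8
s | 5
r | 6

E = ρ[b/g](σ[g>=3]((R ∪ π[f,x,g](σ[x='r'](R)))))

Subexpression sizes:
  R → 6
  R → 6
  σ[x='r'](R) → 0
  π[f,x,g](σ[x='r'](R)) → 0
  (R ∪ π[f,x,g](σ[x='r'](R))) → 6
  σ[g>=3]((R ∪ π[f,x,g](σ[x='r'](R)))) → 5
  ρ[b/g](σ[g>=3]((R ∪ π[f,x,g](σ[x='r'](R))))) → 5

|E| = 5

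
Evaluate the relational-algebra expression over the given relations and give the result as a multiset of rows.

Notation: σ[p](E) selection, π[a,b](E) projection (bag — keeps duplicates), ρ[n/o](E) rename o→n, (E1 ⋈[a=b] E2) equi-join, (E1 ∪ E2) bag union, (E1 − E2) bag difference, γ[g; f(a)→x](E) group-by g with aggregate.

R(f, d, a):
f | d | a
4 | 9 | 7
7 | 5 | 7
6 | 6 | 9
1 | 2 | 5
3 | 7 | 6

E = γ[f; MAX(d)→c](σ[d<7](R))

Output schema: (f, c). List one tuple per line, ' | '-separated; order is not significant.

Subexpression sizes:
  R → 5
  σ[d<7](R) → 3
  γ[f; MAX(d)→c](σ[d<7](R)) → 3

== RESULT ==
f | c
1 | 2
6 | 6
7 | 5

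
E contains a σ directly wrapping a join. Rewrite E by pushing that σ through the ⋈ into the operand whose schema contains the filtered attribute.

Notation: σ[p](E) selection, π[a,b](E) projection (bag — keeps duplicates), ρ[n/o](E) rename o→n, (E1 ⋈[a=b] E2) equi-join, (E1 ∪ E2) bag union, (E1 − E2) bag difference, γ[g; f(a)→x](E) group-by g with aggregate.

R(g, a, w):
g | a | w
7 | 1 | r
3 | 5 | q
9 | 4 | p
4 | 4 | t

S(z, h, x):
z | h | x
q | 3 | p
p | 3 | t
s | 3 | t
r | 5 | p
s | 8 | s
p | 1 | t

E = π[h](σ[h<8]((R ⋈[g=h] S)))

σ filters on h, owned by the right side.
E' = π[h]((R ⋈[g=h] σ[h<8](S)))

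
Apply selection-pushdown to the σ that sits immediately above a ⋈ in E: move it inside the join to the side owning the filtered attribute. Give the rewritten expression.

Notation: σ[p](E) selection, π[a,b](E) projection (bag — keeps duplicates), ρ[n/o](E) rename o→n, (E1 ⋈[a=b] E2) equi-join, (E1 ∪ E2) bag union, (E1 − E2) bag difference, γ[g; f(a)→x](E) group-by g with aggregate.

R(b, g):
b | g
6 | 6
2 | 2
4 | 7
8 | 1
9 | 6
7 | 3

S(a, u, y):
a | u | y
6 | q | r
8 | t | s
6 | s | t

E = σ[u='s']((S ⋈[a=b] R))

σ filters on u, owned by the left side.
E' = (σ[u='s'](S) ⋈[a=b] R)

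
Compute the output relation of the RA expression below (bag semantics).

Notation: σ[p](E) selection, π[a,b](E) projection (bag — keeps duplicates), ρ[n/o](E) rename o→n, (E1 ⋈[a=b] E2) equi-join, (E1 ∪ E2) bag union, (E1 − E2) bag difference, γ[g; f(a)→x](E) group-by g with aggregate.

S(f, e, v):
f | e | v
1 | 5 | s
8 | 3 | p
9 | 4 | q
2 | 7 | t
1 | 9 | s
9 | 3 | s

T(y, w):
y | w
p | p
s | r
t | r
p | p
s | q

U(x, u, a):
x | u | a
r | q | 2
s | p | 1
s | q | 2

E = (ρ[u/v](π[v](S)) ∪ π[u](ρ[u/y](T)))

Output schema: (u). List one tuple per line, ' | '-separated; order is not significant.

Stepwise |·|:
  S → 6
  π[v](S) → 6
  ρ[u/v](π[v](S)) → 6
  T → 5
  ρ[u/y](T) → 5
  π[u](ρ[u/y](T)) → 5
  (ρ[u/v](π[v](S)) ∪ π[u](ρ[u/y](T))) → 11

== RESULT ==
u
p
p
p
q
s
s
s
s
s
t
t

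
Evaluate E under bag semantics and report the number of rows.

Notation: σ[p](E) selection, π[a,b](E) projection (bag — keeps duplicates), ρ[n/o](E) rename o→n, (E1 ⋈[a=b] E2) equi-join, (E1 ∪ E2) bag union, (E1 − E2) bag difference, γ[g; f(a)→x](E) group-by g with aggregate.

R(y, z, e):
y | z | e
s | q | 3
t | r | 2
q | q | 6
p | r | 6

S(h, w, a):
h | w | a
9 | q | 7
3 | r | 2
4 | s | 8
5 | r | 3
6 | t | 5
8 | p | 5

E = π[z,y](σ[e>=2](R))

Per-node cardinality:
  R → 4
  σ[e>=2](R) → 4
  π[z,y](σ[e>=2](R)) → 4

|E| = 4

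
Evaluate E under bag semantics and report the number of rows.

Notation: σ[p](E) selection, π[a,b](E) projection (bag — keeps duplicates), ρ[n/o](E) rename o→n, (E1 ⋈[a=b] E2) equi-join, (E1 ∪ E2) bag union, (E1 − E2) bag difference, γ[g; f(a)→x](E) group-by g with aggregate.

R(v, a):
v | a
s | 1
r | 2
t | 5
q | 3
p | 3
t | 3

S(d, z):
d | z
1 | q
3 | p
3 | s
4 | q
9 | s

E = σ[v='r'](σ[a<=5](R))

Subexpression sizes:
  R → 6
  σ[a<=5](R) → 6
  σ[v='r'](σ[a<=5](R)) → 1

|E| = 1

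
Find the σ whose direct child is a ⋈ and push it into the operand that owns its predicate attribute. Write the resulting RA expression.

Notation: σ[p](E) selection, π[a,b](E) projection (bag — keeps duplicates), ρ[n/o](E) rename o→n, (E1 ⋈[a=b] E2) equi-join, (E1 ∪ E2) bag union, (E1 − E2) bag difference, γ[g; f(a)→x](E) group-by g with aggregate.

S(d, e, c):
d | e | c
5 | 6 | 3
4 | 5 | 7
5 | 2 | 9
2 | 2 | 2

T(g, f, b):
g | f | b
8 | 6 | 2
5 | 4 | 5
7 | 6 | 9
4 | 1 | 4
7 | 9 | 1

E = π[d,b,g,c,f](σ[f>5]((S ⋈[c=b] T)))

σ filters on f, owned by the right side.
E' = π[d,b,g,c,f]((S ⋈[c=b] σ[f>5](T)))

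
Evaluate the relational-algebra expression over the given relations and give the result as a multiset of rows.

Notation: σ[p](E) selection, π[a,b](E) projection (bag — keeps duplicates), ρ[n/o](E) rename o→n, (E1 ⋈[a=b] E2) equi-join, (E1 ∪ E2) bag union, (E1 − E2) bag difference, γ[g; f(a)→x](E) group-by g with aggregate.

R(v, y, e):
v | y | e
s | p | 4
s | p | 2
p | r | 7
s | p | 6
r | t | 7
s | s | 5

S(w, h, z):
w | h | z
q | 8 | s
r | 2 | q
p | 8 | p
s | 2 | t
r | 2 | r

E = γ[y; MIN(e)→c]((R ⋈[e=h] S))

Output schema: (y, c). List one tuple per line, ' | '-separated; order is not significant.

Per-node cardinality:
  R → 6
  S → 5
  (R ⋈[e=h] S) → 3
  γ[y; MIN(e)→c]((R ⋈[e=h] S)) → 1

== RESULT ==
y | c
p | 2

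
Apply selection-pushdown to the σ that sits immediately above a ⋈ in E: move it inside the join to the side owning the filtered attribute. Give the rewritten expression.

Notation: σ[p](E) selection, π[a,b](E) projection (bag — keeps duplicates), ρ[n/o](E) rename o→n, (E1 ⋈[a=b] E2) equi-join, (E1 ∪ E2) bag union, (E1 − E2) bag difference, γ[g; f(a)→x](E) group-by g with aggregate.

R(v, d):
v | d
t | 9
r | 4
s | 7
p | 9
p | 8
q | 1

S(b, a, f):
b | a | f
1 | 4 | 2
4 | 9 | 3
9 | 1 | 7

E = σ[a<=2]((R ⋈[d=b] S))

σ filters on a, owned by the right side.
E' = (R ⋈[d=b] σ[a<=2](S))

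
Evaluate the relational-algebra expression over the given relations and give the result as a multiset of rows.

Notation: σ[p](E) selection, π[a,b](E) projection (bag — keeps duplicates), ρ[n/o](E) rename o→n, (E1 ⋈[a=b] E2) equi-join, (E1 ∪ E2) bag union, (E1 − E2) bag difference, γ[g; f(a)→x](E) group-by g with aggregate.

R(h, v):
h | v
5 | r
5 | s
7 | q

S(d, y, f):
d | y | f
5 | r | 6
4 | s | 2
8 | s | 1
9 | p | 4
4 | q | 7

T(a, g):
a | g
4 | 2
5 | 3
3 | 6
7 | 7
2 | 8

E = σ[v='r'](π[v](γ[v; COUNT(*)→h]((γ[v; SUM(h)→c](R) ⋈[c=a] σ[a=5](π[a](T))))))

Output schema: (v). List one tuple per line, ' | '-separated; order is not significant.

Per-node cardinality:
  R → 3
  γ[v; SUM(h)→c](R) → 3
  T → 5
  π[a](T) → 5
  σ[a=5](π[a](T)) → 1
  (γ[v; SUM(h)→c](R) ⋈[c=a] σ[a=5](π[a](T))) → 2
  γ[v; COUNT(*)→h]((γ[v; SUM(h)→c](R) ⋈[c=a] σ[a=5](π[a](T)))) → 2
  π[v](γ[v; COUNT(*)→h]((γ[v; SUM(h)→c](R) ⋈[c=a] σ[a=5](π[a](T))))) → 2
  σ[v='r'](π[v](γ[v; COUNT(*)→h]((γ[v; SUM(h)→c](R) ⋈[c=a] σ[a=5](π[a](T)))))) → 1

== RESULT ==
v
r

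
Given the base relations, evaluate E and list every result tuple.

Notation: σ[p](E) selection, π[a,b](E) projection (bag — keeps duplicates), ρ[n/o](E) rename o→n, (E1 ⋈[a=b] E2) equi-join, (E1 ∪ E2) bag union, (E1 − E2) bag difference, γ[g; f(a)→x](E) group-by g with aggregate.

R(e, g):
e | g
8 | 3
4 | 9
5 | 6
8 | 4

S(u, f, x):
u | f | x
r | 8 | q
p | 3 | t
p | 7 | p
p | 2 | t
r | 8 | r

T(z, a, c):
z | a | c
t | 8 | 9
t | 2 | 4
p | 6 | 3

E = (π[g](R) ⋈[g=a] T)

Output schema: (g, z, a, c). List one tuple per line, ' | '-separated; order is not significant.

Stepwise |·|:
  R → 4
  π[g](R) → 4
  T → 3
  (π[g](R) ⋈[g=a] T) → 1

== RESULT ==
g | z | a | c
6 | p | 6 | 3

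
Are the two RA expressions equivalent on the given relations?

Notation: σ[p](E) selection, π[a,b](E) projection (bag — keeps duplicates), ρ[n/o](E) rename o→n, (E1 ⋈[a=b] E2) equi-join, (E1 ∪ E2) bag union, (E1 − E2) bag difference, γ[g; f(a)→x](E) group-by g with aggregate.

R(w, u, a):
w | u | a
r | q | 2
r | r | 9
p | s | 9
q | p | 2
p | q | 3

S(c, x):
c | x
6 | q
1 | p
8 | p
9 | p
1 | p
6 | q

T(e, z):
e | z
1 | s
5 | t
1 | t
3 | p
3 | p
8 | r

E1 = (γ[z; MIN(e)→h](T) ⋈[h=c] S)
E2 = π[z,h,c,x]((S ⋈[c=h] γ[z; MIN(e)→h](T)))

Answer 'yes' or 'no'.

E1 row counts bottom-up:
  T → 6
  γ[z; MIN(e)→h](T) → 4
  S → 6
  (γ[z; MIN(e)→h](T) ⋈[h=c] S) → 5
E2 row counts bottom-up:
  S → 6
  T → 6
  γ[z; MIN(e)→h](T) → 4
  (S ⋈[c=h] γ[z; MIN(e)→h](T)) → 5
  π[z,h,c,x]((S ⋈[c=h] γ[z; MIN(e)→h](T))) → 5

E1 and E2 produce the same multiset:
z | h | c | x
r | 8 | 8 | p
s | 1 | 1 | p
s | 1 | 1 | p
t | 1 | 1 | p
t | 1 | 1 | p

yes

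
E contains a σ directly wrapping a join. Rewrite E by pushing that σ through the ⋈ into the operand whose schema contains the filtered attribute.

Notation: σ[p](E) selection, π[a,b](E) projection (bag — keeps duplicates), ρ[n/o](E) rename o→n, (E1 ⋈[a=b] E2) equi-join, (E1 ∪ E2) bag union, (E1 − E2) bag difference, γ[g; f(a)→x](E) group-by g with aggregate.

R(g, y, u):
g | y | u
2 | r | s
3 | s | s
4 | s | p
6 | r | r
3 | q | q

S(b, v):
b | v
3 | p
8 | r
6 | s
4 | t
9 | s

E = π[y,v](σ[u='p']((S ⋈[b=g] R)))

σ filters on u, owned by the right side.
E' = π[y,v]((S ⋈[b=g] σ[u='p'](R)))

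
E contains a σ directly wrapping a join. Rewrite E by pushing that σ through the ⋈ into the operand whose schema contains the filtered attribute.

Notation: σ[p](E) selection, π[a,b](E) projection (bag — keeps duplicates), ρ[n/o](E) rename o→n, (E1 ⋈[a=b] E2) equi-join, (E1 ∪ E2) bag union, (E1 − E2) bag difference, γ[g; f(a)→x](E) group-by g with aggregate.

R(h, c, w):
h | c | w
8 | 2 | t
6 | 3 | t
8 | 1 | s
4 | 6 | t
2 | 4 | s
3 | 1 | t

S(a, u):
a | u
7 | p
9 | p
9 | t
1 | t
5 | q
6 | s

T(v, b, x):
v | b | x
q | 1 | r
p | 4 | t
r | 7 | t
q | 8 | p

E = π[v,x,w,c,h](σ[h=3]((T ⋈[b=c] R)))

σ filters on h, owned by the right side.
E' = π[v,x,w,c,h]((T ⋈[b=c] σ[h=3](R)))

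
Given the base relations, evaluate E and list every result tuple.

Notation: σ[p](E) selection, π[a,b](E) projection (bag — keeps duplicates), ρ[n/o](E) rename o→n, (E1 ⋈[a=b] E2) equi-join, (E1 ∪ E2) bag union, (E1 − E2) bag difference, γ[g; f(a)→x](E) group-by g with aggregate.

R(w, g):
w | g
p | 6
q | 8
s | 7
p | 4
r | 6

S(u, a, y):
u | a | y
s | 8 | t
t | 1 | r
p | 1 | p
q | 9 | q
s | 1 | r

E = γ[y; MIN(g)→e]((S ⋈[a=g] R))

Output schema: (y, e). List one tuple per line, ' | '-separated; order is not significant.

Subexpression sizes:
  S → 5
  R → 5
  (S ⋈[a=g] R) → 1
  γ[y; MIN(g)→e]((S ⋈[a=g] R)) → 1

== RESULT ==
y | e
t | 8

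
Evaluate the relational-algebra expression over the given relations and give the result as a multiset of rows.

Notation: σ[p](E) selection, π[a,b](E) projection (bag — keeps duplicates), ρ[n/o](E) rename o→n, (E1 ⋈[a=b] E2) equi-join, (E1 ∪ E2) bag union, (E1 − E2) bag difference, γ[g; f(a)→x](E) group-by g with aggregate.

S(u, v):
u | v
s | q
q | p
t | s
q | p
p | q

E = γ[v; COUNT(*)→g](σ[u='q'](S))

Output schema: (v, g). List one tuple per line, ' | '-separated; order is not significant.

Per-node cardinality:
  S → 5
  σ[u='q'](S) → 2
  γ[v; COUNT(*)→g](σ[u='q'](S)) → 1

== RESULT ==
v | g
p | 2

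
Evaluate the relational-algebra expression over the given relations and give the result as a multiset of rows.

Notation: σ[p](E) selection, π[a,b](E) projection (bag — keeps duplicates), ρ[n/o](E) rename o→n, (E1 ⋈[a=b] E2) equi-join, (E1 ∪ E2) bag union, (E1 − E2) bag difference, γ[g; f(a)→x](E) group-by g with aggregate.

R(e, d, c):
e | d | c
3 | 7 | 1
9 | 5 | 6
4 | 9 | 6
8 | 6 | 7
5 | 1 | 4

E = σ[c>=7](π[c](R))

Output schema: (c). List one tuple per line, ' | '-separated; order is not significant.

Per-node cardinality:
  R → 5
  π[c](R) → 5
  σ[c>=7](π[c](R)) → 1

== RESULT ==
c
7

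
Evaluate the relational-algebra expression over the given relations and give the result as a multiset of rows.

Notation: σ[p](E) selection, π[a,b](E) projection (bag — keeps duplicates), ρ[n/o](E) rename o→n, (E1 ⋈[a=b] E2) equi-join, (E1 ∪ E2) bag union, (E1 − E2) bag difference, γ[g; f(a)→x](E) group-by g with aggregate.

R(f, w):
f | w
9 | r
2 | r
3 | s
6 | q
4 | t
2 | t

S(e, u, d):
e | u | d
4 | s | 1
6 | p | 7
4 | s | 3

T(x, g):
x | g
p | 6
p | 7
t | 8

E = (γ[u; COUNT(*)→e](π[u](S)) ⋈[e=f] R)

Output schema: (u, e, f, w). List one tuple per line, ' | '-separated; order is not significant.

Stepwise |·|:
  S → 3
  π[u](S) → 3
  γ[u; COUNT(*)→e](π[u](S)) → 2
  R → 6
  (γ[u; COUNT(*)→e](π[u](S)) ⋈[e=f] R) → 2

== RESULT ==
u | e | f | w
s | 2 | 2 | r
s | 2 | 2 | t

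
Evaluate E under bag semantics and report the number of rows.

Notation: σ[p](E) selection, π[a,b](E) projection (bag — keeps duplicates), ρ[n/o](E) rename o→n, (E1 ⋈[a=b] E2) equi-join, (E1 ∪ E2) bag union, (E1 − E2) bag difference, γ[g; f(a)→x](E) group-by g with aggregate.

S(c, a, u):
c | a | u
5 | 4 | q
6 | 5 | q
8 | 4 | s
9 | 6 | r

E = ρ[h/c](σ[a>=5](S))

Subexpression sizes:
  S → 4
  σ[a>=5](S) → 2
  ρ[h/c](σ[a>=5](S)) → 2

|E| = 2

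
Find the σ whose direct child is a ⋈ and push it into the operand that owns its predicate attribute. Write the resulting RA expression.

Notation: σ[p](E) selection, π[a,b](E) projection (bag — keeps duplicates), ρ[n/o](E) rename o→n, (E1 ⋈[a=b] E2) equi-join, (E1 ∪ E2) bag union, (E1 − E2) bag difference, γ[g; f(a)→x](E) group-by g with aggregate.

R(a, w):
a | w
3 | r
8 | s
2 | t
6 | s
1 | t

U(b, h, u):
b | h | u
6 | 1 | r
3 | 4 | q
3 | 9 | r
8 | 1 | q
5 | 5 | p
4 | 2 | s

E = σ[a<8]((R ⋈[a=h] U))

σ filters on a, owned by the left side.
E' = (σ[a<8](R) ⋈[a=h] U)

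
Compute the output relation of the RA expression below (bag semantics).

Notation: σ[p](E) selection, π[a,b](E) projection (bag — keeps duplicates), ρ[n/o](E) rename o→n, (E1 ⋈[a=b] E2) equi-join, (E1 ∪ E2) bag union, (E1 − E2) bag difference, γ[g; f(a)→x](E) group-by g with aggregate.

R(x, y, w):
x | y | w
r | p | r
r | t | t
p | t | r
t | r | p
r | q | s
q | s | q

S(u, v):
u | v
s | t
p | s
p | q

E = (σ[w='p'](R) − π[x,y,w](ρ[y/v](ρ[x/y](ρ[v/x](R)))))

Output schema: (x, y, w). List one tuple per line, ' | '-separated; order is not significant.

Per-node cardinality:
  R → 6
  σ[w='p'](R) → 1
  R → 6
  ρ[v/x](R) → 6
  ρ[x/y](ρ[v/x](R)) → 6
  ρ[y/v](ρ[x/y](ρ[v/x](R))) → 6
  π[x,y,w](ρ[y/v](ρ[x/y](ρ[v/x](R)))) → 6
  (σ[w='p'](R) − π[x,y,w](ρ[y/v](ρ[x/y](ρ[v/x](R))))) → 1

== RESULT ==
x | y | w
t | r | p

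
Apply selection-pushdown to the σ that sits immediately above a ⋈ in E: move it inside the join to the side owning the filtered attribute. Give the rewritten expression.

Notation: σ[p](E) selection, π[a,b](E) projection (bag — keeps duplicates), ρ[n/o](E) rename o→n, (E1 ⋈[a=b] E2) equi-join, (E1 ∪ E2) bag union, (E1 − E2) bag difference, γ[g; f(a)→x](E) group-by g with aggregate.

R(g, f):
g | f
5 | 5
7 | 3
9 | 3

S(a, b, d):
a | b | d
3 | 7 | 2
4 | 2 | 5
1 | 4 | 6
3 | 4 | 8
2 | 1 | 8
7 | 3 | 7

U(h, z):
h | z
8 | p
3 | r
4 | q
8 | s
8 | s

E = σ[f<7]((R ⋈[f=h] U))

σ filters on f, owned by the left side.
E' = (σ[f<7](R) ⋈[f=h] U)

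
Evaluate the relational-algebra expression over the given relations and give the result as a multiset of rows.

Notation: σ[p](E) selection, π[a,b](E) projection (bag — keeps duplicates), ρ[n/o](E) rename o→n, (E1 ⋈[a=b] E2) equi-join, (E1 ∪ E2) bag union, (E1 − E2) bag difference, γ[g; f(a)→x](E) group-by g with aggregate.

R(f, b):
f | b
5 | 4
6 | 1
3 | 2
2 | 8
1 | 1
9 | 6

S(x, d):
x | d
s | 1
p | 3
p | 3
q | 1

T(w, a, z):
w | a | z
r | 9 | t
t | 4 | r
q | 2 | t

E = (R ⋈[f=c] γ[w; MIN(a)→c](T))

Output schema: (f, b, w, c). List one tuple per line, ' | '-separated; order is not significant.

Stepwise |·|:
  R → 6
  T → 3
  γ[w; MIN(a)→c](T) → 3
  (R ⋈[f=c] γ[w; MIN(a)→c](T)) → 2

== RESULT ==
f | b | w | c
2 | 8 | q | 2
9 | 6 | r | 9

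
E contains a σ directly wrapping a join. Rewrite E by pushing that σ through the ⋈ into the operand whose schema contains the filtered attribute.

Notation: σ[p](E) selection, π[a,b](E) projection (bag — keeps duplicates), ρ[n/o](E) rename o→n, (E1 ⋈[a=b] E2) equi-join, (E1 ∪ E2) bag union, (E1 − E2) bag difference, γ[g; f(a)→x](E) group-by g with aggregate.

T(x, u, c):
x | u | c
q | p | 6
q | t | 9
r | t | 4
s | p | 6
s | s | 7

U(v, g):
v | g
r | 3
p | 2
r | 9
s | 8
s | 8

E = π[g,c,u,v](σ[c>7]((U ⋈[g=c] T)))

σ filters on c, owned by the right side.
E' = π[g,c,u,v]((U ⋈[g=c] σ[c>7](T)))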